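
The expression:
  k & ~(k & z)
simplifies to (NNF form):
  k & ~z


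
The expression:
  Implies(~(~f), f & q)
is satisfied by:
  {q: True, f: False}
  {f: False, q: False}
  {f: True, q: True}


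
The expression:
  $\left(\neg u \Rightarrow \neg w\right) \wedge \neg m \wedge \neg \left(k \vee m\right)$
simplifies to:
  $\neg k \wedge \neg m \wedge \left(u \vee \neg w\right)$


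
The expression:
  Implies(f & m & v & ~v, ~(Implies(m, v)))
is always true.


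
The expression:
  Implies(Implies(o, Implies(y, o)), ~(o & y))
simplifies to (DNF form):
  ~o | ~y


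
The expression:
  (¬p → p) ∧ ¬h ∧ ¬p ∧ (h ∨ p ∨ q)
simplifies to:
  False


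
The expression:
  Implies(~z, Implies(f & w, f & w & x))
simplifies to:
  x | z | ~f | ~w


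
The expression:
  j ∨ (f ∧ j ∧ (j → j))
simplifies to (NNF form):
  j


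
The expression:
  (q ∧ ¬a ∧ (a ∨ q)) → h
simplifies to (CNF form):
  a ∨ h ∨ ¬q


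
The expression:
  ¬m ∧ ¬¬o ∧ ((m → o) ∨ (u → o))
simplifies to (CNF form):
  o ∧ ¬m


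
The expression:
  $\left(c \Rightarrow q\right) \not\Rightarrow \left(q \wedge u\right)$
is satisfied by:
  {c: False, u: False, q: False}
  {q: True, c: False, u: False}
  {u: True, c: False, q: False}
  {q: True, c: True, u: False}


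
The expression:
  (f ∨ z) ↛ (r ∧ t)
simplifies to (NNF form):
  (f ∧ ¬r) ∨ (f ∧ ¬t) ∨ (z ∧ ¬r) ∨ (z ∧ ¬t)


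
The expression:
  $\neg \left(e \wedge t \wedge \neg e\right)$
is always true.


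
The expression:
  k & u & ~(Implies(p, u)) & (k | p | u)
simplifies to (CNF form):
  False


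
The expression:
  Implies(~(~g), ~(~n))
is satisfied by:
  {n: True, g: False}
  {g: False, n: False}
  {g: True, n: True}


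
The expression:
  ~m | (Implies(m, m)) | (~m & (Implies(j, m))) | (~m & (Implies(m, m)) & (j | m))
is always true.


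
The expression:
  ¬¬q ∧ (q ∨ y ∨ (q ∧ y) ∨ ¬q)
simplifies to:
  q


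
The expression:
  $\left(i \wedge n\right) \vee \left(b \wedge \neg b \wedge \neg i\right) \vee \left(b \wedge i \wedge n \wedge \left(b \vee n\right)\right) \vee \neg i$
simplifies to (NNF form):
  $n \vee \neg i$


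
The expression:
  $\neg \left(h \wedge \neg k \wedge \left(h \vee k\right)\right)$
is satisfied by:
  {k: True, h: False}
  {h: False, k: False}
  {h: True, k: True}


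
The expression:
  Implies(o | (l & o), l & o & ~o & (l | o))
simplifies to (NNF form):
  ~o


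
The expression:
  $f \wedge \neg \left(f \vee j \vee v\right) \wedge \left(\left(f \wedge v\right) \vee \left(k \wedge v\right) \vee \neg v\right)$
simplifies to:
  $\text{False}$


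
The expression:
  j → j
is always true.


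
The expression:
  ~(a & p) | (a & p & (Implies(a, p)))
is always true.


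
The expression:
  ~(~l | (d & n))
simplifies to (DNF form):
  (l & ~d) | (l & ~n)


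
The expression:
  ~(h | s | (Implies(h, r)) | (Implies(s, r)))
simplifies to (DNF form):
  False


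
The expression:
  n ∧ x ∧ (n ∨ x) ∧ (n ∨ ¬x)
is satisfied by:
  {x: True, n: True}


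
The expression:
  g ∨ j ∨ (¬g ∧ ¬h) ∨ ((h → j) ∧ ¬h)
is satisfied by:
  {g: True, j: True, h: False}
  {g: True, j: False, h: False}
  {j: True, g: False, h: False}
  {g: False, j: False, h: False}
  {h: True, g: True, j: True}
  {h: True, g: True, j: False}
  {h: True, j: True, g: False}


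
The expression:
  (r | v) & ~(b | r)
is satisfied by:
  {v: True, r: False, b: False}


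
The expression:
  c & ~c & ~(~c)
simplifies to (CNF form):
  False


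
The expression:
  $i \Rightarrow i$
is always true.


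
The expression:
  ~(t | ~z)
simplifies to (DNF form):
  z & ~t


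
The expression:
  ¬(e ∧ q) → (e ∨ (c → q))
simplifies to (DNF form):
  e ∨ q ∨ ¬c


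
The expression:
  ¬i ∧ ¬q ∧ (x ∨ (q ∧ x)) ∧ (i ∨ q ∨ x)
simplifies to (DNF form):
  x ∧ ¬i ∧ ¬q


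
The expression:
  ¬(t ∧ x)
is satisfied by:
  {t: False, x: False}
  {x: True, t: False}
  {t: True, x: False}


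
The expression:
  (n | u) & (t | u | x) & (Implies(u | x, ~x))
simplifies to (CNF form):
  ~x & (n | u) & (t | u)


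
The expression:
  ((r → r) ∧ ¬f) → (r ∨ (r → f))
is always true.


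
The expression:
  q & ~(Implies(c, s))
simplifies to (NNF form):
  c & q & ~s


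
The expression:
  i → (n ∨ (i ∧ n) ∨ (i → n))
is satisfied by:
  {n: True, i: False}
  {i: False, n: False}
  {i: True, n: True}


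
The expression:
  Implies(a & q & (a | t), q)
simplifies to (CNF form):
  True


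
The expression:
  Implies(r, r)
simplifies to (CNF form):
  True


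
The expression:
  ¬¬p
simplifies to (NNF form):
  p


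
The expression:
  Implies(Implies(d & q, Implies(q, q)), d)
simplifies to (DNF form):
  d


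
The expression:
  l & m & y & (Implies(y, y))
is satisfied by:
  {m: True, y: True, l: True}


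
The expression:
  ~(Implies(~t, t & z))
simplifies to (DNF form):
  ~t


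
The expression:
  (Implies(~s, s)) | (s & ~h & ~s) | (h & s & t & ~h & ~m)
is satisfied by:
  {s: True}


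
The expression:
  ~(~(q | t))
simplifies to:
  q | t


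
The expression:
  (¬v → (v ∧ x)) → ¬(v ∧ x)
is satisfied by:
  {v: False, x: False}
  {x: True, v: False}
  {v: True, x: False}


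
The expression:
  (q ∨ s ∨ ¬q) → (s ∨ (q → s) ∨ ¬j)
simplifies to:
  s ∨ ¬j ∨ ¬q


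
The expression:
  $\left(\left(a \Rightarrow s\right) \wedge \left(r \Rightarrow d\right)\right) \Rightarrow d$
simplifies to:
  $d \vee r \vee \left(a \wedge \neg s\right)$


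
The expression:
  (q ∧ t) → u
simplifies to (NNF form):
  u ∨ ¬q ∨ ¬t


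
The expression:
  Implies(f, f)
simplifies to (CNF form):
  True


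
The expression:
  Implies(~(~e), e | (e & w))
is always true.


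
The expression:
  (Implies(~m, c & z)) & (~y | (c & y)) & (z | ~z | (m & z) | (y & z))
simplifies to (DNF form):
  (c & m) | (c & z) | (m & ~y)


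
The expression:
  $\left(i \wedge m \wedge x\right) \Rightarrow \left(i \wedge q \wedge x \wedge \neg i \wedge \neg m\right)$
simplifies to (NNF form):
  $\neg i \vee \neg m \vee \neg x$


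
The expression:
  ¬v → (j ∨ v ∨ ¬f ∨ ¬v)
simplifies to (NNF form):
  True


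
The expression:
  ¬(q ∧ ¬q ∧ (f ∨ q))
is always true.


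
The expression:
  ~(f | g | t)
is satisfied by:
  {g: False, t: False, f: False}


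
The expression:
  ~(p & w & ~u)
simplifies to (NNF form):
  u | ~p | ~w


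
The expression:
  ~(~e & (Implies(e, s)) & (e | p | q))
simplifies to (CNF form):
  (e | ~p) & (e | ~q)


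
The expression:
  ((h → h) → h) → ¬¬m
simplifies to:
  m ∨ ¬h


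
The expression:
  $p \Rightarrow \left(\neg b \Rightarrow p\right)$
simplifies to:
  $\text{True}$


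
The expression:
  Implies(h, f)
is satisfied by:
  {f: True, h: False}
  {h: False, f: False}
  {h: True, f: True}


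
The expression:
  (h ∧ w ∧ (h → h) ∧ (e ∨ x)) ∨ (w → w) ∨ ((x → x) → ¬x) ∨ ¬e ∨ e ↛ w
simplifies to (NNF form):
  True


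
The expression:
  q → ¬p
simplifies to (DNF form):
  ¬p ∨ ¬q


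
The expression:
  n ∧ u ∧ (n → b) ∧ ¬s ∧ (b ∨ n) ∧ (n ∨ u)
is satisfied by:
  {u: True, b: True, n: True, s: False}


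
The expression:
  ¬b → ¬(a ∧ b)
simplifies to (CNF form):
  True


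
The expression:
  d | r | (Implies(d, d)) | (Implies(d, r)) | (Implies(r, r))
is always true.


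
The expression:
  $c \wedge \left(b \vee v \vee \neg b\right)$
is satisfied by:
  {c: True}


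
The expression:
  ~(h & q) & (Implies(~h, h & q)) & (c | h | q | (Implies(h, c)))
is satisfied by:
  {h: True, q: False}


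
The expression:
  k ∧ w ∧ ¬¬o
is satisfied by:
  {w: True, o: True, k: True}


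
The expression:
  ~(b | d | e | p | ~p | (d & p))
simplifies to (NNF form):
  False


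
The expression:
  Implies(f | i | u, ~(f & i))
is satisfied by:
  {i: False, f: False}
  {f: True, i: False}
  {i: True, f: False}


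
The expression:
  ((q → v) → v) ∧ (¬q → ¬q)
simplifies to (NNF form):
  q ∨ v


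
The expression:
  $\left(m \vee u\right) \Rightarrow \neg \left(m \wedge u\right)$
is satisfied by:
  {u: False, m: False}
  {m: True, u: False}
  {u: True, m: False}


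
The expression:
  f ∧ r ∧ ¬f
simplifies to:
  False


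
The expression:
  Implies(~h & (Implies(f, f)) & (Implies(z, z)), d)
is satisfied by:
  {d: True, h: True}
  {d: True, h: False}
  {h: True, d: False}


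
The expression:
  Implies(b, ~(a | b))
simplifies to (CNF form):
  ~b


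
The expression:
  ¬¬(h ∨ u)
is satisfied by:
  {u: True, h: True}
  {u: True, h: False}
  {h: True, u: False}


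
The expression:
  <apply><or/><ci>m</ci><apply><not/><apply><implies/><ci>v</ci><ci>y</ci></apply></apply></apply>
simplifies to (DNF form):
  <apply><or/><ci>m</ci><apply><and/><ci>v</ci><apply><not/><ci>y</ci></apply></apply></apply>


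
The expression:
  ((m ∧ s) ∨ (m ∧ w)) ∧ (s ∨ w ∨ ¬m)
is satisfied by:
  {m: True, s: True, w: True}
  {m: True, s: True, w: False}
  {m: True, w: True, s: False}


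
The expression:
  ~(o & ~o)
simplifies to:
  True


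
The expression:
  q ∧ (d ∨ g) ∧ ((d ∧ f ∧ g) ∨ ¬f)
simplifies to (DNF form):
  (d ∧ g ∧ q) ∨ (d ∧ q ∧ ¬f) ∨ (g ∧ q ∧ ¬f) ∨ (d ∧ g ∧ q ∧ ¬f)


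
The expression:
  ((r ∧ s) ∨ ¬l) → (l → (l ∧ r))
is always true.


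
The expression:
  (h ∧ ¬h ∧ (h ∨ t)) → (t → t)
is always true.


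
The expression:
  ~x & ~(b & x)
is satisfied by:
  {x: False}


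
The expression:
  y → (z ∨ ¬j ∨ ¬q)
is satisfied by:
  {z: True, q: False, y: False, j: False}
  {j: False, q: False, z: False, y: False}
  {j: True, z: True, q: False, y: False}
  {j: True, q: False, z: False, y: False}
  {y: True, z: True, j: False, q: False}
  {y: True, j: False, q: False, z: False}
  {y: True, j: True, z: True, q: False}
  {y: True, j: True, q: False, z: False}
  {z: True, q: True, y: False, j: False}
  {q: True, y: False, z: False, j: False}
  {j: True, q: True, z: True, y: False}
  {j: True, q: True, y: False, z: False}
  {z: True, q: True, y: True, j: False}
  {q: True, y: True, j: False, z: False}
  {j: True, q: True, y: True, z: True}


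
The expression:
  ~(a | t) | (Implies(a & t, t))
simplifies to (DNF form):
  True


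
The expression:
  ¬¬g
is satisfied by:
  {g: True}


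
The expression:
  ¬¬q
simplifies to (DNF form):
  q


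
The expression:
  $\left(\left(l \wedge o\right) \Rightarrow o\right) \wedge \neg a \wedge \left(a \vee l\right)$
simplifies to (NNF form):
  $l \wedge \neg a$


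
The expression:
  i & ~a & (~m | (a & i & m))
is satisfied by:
  {i: True, a: False, m: False}


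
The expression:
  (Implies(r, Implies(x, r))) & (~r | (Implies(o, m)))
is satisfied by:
  {m: True, o: False, r: False}
  {o: False, r: False, m: False}
  {r: True, m: True, o: False}
  {r: True, o: False, m: False}
  {m: True, o: True, r: False}
  {o: True, m: False, r: False}
  {r: True, o: True, m: True}


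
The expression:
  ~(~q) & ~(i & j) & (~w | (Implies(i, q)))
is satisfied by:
  {q: True, i: False, j: False}
  {j: True, q: True, i: False}
  {i: True, q: True, j: False}


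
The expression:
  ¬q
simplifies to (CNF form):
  ¬q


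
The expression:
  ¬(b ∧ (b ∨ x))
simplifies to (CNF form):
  ¬b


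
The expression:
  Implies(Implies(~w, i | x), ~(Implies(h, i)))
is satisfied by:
  {h: True, x: False, i: False, w: False}
  {h: True, w: True, x: False, i: False}
  {h: True, x: True, i: False, w: False}
  {h: True, w: True, x: True, i: False}
  {w: False, x: False, i: False, h: False}


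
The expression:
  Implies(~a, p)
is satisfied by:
  {a: True, p: True}
  {a: True, p: False}
  {p: True, a: False}


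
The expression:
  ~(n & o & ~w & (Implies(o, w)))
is always true.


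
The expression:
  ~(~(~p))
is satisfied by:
  {p: False}


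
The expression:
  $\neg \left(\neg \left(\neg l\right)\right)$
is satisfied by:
  {l: False}


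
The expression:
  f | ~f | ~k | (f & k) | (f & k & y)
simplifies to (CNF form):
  True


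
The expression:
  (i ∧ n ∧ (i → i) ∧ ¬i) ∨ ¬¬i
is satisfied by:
  {i: True}


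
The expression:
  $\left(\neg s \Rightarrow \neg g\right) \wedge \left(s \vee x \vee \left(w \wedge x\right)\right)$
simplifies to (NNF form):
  $s \vee \left(x \wedge \neg g\right)$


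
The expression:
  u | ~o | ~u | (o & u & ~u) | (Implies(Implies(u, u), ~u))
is always true.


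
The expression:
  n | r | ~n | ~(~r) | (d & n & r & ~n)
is always true.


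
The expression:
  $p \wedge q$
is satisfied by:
  {p: True, q: True}


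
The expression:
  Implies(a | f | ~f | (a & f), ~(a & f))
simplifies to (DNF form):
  ~a | ~f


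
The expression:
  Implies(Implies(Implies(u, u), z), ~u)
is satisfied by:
  {u: False, z: False}
  {z: True, u: False}
  {u: True, z: False}


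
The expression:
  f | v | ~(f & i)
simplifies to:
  True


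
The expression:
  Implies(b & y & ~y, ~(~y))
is always true.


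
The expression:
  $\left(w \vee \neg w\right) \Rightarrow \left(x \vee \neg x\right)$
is always true.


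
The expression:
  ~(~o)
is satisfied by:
  {o: True}


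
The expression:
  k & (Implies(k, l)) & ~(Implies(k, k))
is never true.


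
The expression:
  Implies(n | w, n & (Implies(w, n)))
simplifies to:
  n | ~w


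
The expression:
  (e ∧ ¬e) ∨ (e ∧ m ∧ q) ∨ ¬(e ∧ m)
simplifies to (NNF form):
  q ∨ ¬e ∨ ¬m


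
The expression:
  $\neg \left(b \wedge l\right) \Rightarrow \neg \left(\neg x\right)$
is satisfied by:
  {b: True, x: True, l: True}
  {b: True, x: True, l: False}
  {x: True, l: True, b: False}
  {x: True, l: False, b: False}
  {b: True, l: True, x: False}


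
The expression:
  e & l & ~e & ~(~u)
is never true.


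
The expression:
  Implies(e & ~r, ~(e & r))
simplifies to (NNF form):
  True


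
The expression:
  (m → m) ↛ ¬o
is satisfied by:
  {o: True}


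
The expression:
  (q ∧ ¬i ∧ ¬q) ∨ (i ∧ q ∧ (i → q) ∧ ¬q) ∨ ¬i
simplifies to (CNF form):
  ¬i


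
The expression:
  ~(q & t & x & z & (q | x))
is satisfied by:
  {t: False, z: False, x: False, q: False}
  {q: True, t: False, z: False, x: False}
  {x: True, t: False, z: False, q: False}
  {q: True, x: True, t: False, z: False}
  {z: True, q: False, t: False, x: False}
  {q: True, z: True, t: False, x: False}
  {x: True, z: True, q: False, t: False}
  {q: True, x: True, z: True, t: False}
  {t: True, x: False, z: False, q: False}
  {q: True, t: True, x: False, z: False}
  {x: True, t: True, q: False, z: False}
  {q: True, x: True, t: True, z: False}
  {z: True, t: True, x: False, q: False}
  {q: True, z: True, t: True, x: False}
  {x: True, z: True, t: True, q: False}


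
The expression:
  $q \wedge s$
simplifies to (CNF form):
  $q \wedge s$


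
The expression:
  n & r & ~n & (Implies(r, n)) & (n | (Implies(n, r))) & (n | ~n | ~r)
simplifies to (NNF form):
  False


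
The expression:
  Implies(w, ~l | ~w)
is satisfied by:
  {l: False, w: False}
  {w: True, l: False}
  {l: True, w: False}


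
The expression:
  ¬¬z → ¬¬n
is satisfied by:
  {n: True, z: False}
  {z: False, n: False}
  {z: True, n: True}


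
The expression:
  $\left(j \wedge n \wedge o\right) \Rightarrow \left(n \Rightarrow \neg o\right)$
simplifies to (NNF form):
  $\neg j \vee \neg n \vee \neg o$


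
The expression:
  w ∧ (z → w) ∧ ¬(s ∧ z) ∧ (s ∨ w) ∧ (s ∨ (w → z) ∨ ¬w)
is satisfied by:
  {z: True, w: True, s: False}
  {s: True, w: True, z: False}


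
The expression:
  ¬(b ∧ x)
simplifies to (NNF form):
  ¬b ∨ ¬x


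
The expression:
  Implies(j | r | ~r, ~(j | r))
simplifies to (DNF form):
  ~j & ~r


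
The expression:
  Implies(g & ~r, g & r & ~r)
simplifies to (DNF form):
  r | ~g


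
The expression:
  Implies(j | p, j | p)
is always true.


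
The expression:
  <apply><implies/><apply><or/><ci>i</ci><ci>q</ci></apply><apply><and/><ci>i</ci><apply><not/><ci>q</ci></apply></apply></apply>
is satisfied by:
  {q: False}


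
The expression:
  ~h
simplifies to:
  ~h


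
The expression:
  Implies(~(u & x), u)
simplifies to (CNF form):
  u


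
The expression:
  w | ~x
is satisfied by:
  {w: True, x: False}
  {x: False, w: False}
  {x: True, w: True}


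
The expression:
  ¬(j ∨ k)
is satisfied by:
  {j: False, k: False}


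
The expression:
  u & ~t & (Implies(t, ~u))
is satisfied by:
  {u: True, t: False}


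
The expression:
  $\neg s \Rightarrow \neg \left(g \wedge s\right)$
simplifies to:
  $\text{True}$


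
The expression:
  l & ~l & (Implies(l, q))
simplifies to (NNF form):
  False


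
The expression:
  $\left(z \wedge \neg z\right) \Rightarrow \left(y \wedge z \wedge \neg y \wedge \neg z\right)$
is always true.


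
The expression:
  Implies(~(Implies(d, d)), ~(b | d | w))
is always true.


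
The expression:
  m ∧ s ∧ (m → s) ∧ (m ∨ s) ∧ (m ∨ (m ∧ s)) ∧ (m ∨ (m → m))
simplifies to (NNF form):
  m ∧ s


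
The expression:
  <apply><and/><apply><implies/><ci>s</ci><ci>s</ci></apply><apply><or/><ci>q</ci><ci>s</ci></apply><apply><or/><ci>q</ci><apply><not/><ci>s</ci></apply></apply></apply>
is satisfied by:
  {q: True}


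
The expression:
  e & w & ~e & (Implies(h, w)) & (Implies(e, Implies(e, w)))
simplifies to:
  False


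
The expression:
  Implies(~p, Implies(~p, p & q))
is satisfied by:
  {p: True}


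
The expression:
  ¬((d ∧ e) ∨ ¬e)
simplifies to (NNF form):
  e ∧ ¬d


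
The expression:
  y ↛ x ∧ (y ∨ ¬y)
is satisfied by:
  {y: True, x: False}


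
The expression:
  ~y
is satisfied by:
  {y: False}


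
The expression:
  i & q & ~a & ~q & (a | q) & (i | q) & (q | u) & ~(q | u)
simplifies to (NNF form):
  False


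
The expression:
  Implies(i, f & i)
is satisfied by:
  {f: True, i: False}
  {i: False, f: False}
  {i: True, f: True}


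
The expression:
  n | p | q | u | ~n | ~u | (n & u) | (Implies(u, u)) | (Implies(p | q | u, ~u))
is always true.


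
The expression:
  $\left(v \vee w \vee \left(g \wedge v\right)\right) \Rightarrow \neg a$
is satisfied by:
  {w: False, a: False, v: False}
  {v: True, w: False, a: False}
  {w: True, v: False, a: False}
  {v: True, w: True, a: False}
  {a: True, v: False, w: False}


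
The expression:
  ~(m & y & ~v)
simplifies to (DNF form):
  v | ~m | ~y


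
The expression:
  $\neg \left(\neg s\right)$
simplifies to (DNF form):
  $s$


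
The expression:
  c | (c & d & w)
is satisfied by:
  {c: True}


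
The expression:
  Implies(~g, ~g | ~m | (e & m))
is always true.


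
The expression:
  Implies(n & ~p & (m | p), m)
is always true.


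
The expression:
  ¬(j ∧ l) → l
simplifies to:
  l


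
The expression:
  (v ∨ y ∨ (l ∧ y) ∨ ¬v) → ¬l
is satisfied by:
  {l: False}


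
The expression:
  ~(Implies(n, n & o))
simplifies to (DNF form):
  n & ~o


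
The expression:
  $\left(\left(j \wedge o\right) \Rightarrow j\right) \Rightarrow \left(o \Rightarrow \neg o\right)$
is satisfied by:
  {o: False}


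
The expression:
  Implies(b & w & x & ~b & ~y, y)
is always true.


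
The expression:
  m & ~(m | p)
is never true.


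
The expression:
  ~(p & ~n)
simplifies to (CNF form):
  n | ~p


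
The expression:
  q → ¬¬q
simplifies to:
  True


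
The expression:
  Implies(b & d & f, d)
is always true.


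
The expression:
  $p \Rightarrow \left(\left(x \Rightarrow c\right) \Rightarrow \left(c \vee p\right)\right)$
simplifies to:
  $\text{True}$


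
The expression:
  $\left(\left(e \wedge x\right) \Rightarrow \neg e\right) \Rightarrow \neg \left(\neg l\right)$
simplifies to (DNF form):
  $l \vee \left(e \wedge x\right)$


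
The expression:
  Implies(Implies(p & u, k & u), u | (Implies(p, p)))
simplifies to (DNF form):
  True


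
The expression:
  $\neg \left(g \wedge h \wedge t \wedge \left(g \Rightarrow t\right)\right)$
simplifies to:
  $\neg g \vee \neg h \vee \neg t$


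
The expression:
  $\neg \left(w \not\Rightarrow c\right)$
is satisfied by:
  {c: True, w: False}
  {w: False, c: False}
  {w: True, c: True}


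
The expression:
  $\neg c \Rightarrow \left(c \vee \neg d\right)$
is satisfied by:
  {c: True, d: False}
  {d: False, c: False}
  {d: True, c: True}


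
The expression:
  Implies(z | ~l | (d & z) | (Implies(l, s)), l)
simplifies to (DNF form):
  l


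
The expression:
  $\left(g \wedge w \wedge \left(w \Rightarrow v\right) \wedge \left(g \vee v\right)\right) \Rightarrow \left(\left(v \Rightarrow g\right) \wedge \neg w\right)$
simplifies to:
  $\neg g \vee \neg v \vee \neg w$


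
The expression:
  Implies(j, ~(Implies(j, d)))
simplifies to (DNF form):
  ~d | ~j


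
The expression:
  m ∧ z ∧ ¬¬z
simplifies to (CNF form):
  m ∧ z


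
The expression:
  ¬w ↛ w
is always true.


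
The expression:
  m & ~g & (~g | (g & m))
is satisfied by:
  {m: True, g: False}


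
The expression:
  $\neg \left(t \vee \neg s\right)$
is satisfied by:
  {s: True, t: False}


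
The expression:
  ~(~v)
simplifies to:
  v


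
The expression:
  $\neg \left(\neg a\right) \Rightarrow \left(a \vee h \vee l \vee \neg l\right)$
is always true.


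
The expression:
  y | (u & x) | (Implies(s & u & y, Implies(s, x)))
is always true.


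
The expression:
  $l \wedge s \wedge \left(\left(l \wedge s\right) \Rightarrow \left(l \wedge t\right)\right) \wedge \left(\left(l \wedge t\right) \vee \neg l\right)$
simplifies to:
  $l \wedge s \wedge t$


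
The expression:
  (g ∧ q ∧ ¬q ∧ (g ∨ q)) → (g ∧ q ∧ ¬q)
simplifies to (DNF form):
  True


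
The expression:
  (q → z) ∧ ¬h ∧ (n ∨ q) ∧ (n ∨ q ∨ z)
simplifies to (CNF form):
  ¬h ∧ (n ∨ q) ∧ (z ∨ ¬q)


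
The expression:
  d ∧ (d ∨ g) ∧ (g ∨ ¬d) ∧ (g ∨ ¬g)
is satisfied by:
  {d: True, g: True}


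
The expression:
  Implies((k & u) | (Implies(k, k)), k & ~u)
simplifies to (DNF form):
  k & ~u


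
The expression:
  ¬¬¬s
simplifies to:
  ¬s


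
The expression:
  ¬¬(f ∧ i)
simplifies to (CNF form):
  f ∧ i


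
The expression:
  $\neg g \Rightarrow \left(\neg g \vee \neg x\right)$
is always true.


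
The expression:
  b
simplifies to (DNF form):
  b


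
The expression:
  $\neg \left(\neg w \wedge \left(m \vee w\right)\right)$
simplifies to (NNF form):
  $w \vee \neg m$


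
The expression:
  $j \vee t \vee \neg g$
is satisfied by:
  {t: True, j: True, g: False}
  {t: True, j: False, g: False}
  {j: True, t: False, g: False}
  {t: False, j: False, g: False}
  {g: True, t: True, j: True}
  {g: True, t: True, j: False}
  {g: True, j: True, t: False}


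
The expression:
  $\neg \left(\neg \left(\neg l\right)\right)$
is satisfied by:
  {l: False}


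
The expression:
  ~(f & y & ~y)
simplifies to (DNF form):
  True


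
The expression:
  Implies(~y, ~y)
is always true.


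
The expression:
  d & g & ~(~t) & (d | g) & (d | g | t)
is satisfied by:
  {t: True, d: True, g: True}


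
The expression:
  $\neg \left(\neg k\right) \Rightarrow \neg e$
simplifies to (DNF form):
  $\neg e \vee \neg k$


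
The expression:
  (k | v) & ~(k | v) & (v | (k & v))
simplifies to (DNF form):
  False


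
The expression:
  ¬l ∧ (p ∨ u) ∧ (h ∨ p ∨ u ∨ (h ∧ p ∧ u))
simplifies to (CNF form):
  ¬l ∧ (p ∨ u)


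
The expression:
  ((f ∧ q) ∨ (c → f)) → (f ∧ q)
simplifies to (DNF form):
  (c ∧ ¬f) ∨ (f ∧ q)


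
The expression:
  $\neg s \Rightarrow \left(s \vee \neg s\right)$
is always true.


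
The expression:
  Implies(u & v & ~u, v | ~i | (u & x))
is always true.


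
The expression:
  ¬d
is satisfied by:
  {d: False}


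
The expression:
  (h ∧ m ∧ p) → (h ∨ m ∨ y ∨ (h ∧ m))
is always true.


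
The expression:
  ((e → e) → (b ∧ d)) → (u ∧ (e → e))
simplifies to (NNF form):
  u ∨ ¬b ∨ ¬d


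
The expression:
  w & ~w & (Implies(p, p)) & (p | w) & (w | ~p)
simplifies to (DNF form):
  False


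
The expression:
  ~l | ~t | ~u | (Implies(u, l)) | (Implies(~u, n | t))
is always true.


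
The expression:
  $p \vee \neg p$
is always true.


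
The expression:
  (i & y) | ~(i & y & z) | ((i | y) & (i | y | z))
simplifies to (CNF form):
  True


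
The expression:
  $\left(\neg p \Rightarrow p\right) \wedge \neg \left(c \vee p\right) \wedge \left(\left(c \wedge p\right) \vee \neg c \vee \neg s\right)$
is never true.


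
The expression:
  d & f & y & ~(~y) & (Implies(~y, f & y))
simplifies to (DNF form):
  d & f & y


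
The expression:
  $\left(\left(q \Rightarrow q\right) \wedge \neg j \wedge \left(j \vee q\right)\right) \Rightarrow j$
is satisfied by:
  {j: True, q: False}
  {q: False, j: False}
  {q: True, j: True}


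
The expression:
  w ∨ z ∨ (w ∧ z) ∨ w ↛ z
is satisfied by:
  {z: True, w: True}
  {z: True, w: False}
  {w: True, z: False}


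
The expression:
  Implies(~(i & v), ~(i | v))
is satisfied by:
  {v: False, i: False}
  {i: True, v: True}


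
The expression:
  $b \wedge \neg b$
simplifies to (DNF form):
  $\text{False}$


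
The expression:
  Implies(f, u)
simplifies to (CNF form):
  u | ~f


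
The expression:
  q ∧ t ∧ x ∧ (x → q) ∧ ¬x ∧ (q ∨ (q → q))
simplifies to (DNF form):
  False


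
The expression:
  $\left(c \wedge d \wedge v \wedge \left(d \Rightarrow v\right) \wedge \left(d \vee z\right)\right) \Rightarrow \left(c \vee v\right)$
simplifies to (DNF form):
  $\text{True}$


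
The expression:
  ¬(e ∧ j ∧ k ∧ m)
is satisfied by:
  {k: False, m: False, e: False, j: False}
  {j: True, k: False, m: False, e: False}
  {e: True, k: False, m: False, j: False}
  {j: True, e: True, k: False, m: False}
  {m: True, j: False, k: False, e: False}
  {j: True, m: True, k: False, e: False}
  {e: True, m: True, j: False, k: False}
  {j: True, e: True, m: True, k: False}
  {k: True, e: False, m: False, j: False}
  {j: True, k: True, e: False, m: False}
  {e: True, k: True, j: False, m: False}
  {j: True, e: True, k: True, m: False}
  {m: True, k: True, e: False, j: False}
  {j: True, m: True, k: True, e: False}
  {e: True, m: True, k: True, j: False}


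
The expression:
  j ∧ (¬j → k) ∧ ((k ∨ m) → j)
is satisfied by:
  {j: True}


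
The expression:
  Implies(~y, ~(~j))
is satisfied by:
  {y: True, j: True}
  {y: True, j: False}
  {j: True, y: False}


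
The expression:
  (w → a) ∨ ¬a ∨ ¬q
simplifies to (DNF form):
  True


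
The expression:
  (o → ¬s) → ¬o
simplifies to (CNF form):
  s ∨ ¬o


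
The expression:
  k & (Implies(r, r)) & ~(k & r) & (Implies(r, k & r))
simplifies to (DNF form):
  k & ~r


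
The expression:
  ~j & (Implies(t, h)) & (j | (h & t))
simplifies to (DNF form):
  h & t & ~j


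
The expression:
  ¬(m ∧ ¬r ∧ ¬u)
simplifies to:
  r ∨ u ∨ ¬m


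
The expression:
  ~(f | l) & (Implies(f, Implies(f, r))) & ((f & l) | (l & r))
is never true.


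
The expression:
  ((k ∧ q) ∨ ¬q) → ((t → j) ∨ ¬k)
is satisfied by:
  {j: True, k: False, t: False}
  {j: False, k: False, t: False}
  {t: True, j: True, k: False}
  {t: True, j: False, k: False}
  {k: True, j: True, t: False}
  {k: True, j: False, t: False}
  {k: True, t: True, j: True}


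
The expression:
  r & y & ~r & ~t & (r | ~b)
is never true.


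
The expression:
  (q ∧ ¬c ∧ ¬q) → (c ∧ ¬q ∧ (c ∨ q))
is always true.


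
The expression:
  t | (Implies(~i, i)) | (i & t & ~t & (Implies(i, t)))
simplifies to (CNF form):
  i | t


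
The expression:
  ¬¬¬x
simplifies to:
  ¬x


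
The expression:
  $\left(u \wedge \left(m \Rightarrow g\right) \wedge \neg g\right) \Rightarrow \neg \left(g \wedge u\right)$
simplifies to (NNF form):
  $\text{True}$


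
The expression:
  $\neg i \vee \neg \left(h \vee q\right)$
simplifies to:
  $\left(\neg h \wedge \neg q\right) \vee \neg i$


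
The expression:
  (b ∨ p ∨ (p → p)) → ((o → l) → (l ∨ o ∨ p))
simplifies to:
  l ∨ o ∨ p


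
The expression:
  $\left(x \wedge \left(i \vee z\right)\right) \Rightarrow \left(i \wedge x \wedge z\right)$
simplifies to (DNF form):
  $\left(i \wedge z\right) \vee \left(\neg i \wedge \neg z\right) \vee \neg x$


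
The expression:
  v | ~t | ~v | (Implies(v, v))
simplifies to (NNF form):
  True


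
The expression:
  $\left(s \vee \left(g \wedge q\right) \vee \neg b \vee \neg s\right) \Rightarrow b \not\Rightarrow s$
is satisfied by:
  {b: True, s: False}


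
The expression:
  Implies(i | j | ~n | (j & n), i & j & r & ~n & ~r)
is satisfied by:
  {n: True, i: False, j: False}


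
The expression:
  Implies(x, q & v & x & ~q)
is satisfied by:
  {x: False}


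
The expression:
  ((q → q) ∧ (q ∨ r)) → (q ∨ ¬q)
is always true.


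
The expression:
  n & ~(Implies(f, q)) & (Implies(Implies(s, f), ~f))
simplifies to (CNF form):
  False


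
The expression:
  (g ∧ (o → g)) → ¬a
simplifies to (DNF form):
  ¬a ∨ ¬g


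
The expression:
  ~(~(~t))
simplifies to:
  ~t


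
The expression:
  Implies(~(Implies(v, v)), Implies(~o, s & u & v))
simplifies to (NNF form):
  True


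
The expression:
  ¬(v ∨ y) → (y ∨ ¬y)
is always true.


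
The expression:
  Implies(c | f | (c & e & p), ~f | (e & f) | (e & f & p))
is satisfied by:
  {e: True, f: False}
  {f: False, e: False}
  {f: True, e: True}


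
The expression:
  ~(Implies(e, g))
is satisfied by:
  {e: True, g: False}


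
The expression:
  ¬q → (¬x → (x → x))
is always true.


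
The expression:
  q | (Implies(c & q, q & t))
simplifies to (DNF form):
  True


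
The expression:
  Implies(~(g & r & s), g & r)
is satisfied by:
  {r: True, g: True}


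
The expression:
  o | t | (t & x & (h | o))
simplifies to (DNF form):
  o | t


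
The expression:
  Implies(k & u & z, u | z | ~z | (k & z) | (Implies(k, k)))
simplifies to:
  True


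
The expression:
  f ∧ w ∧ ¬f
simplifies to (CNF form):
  False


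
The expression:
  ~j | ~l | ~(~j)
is always true.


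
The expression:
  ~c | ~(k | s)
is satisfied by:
  {s: False, c: False, k: False}
  {k: True, s: False, c: False}
  {s: True, k: False, c: False}
  {k: True, s: True, c: False}
  {c: True, k: False, s: False}


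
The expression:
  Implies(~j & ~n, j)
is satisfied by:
  {n: True, j: True}
  {n: True, j: False}
  {j: True, n: False}


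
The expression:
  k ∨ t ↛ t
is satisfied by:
  {k: True}


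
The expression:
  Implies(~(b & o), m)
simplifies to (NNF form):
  m | (b & o)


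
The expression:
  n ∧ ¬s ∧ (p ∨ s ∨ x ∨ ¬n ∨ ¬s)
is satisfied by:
  {n: True, s: False}


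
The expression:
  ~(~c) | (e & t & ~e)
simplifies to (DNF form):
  c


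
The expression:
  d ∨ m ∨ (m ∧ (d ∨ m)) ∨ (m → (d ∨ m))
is always true.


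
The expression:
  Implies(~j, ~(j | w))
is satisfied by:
  {j: True, w: False}
  {w: False, j: False}
  {w: True, j: True}


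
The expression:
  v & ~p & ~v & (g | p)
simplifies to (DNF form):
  False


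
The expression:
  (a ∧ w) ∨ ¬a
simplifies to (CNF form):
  w ∨ ¬a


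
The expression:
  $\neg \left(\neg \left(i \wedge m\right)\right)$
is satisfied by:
  {m: True, i: True}


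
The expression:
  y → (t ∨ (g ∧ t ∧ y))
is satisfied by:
  {t: True, y: False}
  {y: False, t: False}
  {y: True, t: True}


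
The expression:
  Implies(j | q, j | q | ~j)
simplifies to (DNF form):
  True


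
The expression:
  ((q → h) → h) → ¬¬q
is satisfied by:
  {q: True, h: False}
  {h: False, q: False}
  {h: True, q: True}


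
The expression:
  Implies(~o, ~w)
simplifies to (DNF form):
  o | ~w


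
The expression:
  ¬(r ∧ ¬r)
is always true.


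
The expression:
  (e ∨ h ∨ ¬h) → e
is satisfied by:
  {e: True}


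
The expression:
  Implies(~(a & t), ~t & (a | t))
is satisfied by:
  {a: True}


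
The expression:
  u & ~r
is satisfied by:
  {u: True, r: False}


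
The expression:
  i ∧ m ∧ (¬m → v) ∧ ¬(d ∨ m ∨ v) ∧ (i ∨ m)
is never true.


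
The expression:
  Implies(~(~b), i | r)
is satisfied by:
  {i: True, r: True, b: False}
  {i: True, r: False, b: False}
  {r: True, i: False, b: False}
  {i: False, r: False, b: False}
  {i: True, b: True, r: True}
  {i: True, b: True, r: False}
  {b: True, r: True, i: False}


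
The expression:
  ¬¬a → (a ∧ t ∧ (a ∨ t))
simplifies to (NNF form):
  t ∨ ¬a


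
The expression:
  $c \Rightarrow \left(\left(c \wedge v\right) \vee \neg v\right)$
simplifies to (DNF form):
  $\text{True}$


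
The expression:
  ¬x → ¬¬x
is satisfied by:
  {x: True}


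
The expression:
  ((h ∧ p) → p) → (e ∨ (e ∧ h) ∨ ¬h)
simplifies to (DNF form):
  e ∨ ¬h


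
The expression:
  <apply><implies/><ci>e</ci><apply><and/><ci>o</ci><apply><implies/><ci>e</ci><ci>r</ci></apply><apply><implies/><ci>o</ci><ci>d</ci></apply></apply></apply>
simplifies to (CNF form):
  <apply><and/><apply><or/><ci>d</ci><apply><not/><ci>e</ci></apply></apply><apply><or/><ci>o</ci><apply><not/><ci>e</ci></apply></apply><apply><or/><ci>r</ci><apply><not/><ci>e</ci></apply></apply></apply>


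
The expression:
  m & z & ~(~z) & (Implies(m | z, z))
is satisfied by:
  {z: True, m: True}


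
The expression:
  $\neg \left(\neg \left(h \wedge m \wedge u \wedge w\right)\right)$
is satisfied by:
  {h: True, m: True, u: True, w: True}


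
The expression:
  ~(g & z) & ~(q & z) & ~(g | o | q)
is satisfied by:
  {q: False, o: False, g: False}


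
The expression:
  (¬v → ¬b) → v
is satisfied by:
  {b: True, v: True}
  {b: True, v: False}
  {v: True, b: False}


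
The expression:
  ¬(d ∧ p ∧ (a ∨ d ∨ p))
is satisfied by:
  {p: False, d: False}
  {d: True, p: False}
  {p: True, d: False}


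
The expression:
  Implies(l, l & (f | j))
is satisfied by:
  {j: True, f: True, l: False}
  {j: True, l: False, f: False}
  {f: True, l: False, j: False}
  {f: False, l: False, j: False}
  {j: True, f: True, l: True}
  {j: True, l: True, f: False}
  {f: True, l: True, j: False}


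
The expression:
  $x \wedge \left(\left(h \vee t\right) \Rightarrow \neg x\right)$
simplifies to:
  $x \wedge \neg h \wedge \neg t$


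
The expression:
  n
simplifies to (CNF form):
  n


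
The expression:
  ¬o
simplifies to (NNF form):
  ¬o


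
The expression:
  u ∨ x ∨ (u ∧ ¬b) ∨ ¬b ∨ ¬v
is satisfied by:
  {x: True, u: True, v: False, b: False}
  {x: True, v: False, u: False, b: False}
  {u: True, x: False, v: False, b: False}
  {x: False, v: False, u: False, b: False}
  {b: True, x: True, u: True, v: False}
  {b: True, x: True, v: False, u: False}
  {b: True, u: True, x: False, v: False}
  {b: True, x: False, v: False, u: False}
  {x: True, v: True, u: True, b: False}
  {x: True, v: True, b: False, u: False}
  {v: True, u: True, b: False, x: False}
  {v: True, b: False, u: False, x: False}
  {x: True, v: True, b: True, u: True}
  {x: True, v: True, b: True, u: False}
  {v: True, b: True, u: True, x: False}


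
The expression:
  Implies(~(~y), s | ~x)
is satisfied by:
  {s: True, y: False, x: False}
  {s: False, y: False, x: False}
  {x: True, s: True, y: False}
  {x: True, s: False, y: False}
  {y: True, s: True, x: False}
  {y: True, s: False, x: False}
  {y: True, x: True, s: True}


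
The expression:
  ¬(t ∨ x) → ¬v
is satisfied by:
  {x: True, t: True, v: False}
  {x: True, v: False, t: False}
  {t: True, v: False, x: False}
  {t: False, v: False, x: False}
  {x: True, t: True, v: True}
  {x: True, v: True, t: False}
  {t: True, v: True, x: False}


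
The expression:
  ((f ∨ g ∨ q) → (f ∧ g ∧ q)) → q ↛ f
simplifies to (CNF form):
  (f ∨ g ∨ q) ∧ (f ∨ g ∨ ¬f) ∧ (f ∨ q ∨ ¬q) ∧ (f ∨ ¬f ∨ ¬q) ∧ (g ∨ q ∨ ¬g) ∧ (g ∨ ¬f ∨ ¬g) ∧ (q ∨ ¬g ∨ ¬q) ∧ (¬f ∨ ¬g ∨ ¬q)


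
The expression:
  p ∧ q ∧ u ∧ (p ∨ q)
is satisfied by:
  {p: True, u: True, q: True}


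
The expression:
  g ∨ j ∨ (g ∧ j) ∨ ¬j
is always true.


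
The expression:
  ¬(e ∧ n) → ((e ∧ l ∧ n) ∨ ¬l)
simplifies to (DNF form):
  (e ∧ n) ∨ ¬l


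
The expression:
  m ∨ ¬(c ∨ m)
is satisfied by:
  {m: True, c: False}
  {c: False, m: False}
  {c: True, m: True}


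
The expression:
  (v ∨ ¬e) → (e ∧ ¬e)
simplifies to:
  e ∧ ¬v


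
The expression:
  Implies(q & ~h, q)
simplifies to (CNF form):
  True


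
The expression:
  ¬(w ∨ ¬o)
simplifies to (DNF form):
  o ∧ ¬w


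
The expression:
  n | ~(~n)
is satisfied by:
  {n: True}


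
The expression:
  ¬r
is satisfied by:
  {r: False}


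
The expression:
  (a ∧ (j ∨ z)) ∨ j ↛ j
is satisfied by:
  {a: True, z: True, j: True}
  {a: True, z: True, j: False}
  {a: True, j: True, z: False}


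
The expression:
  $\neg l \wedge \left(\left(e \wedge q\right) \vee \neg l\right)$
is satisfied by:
  {l: False}


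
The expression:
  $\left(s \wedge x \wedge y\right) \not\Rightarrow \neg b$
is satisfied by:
  {b: True, x: True, y: True, s: True}


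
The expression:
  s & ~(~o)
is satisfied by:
  {s: True, o: True}


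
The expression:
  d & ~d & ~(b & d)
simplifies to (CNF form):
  False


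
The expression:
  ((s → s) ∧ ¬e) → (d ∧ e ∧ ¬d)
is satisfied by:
  {e: True}


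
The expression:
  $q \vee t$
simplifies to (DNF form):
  $q \vee t$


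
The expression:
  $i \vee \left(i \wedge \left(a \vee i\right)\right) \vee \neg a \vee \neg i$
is always true.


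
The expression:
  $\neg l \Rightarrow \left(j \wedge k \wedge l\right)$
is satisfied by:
  {l: True}
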